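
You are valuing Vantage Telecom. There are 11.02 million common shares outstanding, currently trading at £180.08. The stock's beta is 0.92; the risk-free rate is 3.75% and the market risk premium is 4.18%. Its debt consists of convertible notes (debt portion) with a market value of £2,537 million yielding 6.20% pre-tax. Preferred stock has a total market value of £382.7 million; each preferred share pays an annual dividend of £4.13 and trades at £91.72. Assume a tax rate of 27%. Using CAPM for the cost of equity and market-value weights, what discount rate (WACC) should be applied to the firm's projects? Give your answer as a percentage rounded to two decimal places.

Cost of equity via CAPM: Re = 3.75% + 0.92 × 4.18% = 7.5956%.
Cost of preferred: Rp = 4.13 / 91.72 = 4.5028%.
Market value of equity E = 180.08 × 11.02m = 1984.4816m.
Total capital V = 1984.4816 + 382.7 + 2537 = 4904.1816.
Equity: weight = 1984.4816/4904.1816 = 0.4047; cost = 7.5956%.
Preferred: weight = 382.7/4904.1816 = 0.0780; cost = 4.5028%.
Convertible notes (debt portion): weight = 2537/4904.1816 = 0.5173; after-tax cost = 6.2% × (1 − 27%) = 4.5260%.
WACC = 0.4047 × 7.5956% + 0.0780 × 4.5028% + 0.5173 × 4.5260% = 5.7663%.

5.77%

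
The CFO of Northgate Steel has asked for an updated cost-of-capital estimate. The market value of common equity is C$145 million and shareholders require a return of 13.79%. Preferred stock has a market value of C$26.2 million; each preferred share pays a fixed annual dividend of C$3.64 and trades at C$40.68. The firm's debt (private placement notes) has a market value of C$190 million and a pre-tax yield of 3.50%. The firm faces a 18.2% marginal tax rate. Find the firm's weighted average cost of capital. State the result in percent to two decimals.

Cost of preferred: Rp = 3.64 / 40.68 = 8.9479%.
Total capital V = 145 + 26.2 + 190 = 361.2.
Equity: weight = 145/361.2 = 0.4014; cost = 13.79%.
Preferred: weight = 26.2/361.2 = 0.0725; cost = 8.9479%.
Private placement notes: weight = 190/361.2 = 0.5260; after-tax cost = 3.5% × (1 − 18.2%) = 2.8630%.
WACC = 0.4014 × 13.7900% + 0.0725 × 8.9479% + 0.5260 × 2.8630% = 7.6909%.

7.69%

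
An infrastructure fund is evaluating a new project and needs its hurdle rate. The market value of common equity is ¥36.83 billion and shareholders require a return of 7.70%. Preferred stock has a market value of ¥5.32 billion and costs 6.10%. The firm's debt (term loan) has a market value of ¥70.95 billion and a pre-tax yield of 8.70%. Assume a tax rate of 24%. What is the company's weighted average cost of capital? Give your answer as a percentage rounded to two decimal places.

6.94%

Total capital V = 36.83 + 5.32 + 70.95 = 113.1.
Equity: weight = 36.83/113.1 = 0.3256; cost = 7.7%.
Preferred: weight = 5.32/113.1 = 0.0470; cost = 6.1%.
Term loan: weight = 70.95/113.1 = 0.6273; after-tax cost = 8.7% × (1 − 24%) = 6.6120%.
WACC = 0.3256 × 7.7000% + 0.0470 × 6.1000% + 0.6273 × 6.6120% = 6.9422%.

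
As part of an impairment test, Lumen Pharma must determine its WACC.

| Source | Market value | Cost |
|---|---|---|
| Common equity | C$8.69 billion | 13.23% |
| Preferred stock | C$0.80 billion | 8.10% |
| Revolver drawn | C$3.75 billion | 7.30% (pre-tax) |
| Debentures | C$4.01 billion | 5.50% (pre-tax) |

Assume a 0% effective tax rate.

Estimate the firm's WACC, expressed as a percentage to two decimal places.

Total capital V = 8.69 + 0.8 + 3.75 + 4.01 = 17.25.
Equity: weight = 8.69/17.25 = 0.5038; cost = 13.23%.
Preferred: weight = 0.8/17.25 = 0.0464; cost = 8.1%.
Revolver drawn: weight = 3.75/17.25 = 0.2174; after-tax cost = 7.3% × (1 − 0%) = 7.3000%.
Debentures: weight = 4.01/17.25 = 0.2325; after-tax cost = 5.5% × (1 − 0%) = 5.5000%.
WACC = 0.5038 × 13.2300% + 0.0464 × 8.1000% + 0.2174 × 7.3000% + 0.2325 × 5.5000% = 9.9060%.

9.91%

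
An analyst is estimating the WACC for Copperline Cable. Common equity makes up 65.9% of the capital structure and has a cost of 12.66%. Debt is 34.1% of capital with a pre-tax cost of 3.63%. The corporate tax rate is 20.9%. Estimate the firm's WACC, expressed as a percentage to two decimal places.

After-tax cost of debt = 3.63% × (1 − 20.9%) = 2.8713%.
WACC = 0.659 × 12.6600% + 0.341 × 2.8713% = 9.3221%.

9.32%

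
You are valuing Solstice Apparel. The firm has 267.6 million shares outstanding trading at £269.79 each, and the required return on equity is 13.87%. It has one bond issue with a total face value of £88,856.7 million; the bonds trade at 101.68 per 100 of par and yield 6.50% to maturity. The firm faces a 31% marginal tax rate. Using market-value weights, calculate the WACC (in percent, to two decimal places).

Market value of equity E = 269.79 × 267.6m = 72195.804m. Market value of debt D = 88856.7m × 101.68/100 = 90349.49256m.
Total capital V = 72195.804 + 90349.49256 = 162545.29656.
Equity: weight = 72195.804/162545.29656 = 0.4442; cost = 13.87%.
Bonds outstanding: weight = 90349.49256/162545.29656 = 0.5558; after-tax cost = 6.5% × (1 − 31%) = 4.4850%.
WACC = 0.4442 × 13.8700% + 0.5558 × 4.4850% = 8.6534%.

8.65%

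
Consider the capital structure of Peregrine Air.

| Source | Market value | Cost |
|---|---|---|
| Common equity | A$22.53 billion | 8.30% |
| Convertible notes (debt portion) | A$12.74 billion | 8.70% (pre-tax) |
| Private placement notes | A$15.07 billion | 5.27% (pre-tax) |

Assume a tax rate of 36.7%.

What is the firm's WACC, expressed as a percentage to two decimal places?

6.11%

Total capital V = 22.53 + 12.74 + 15.07 = 50.34.
Equity: weight = 22.53/50.34 = 0.4476; cost = 8.3%.
Convertible notes (debt portion): weight = 12.74/50.34 = 0.2531; after-tax cost = 8.7% × (1 − 36.7%) = 5.5071%.
Private placement notes: weight = 15.07/50.34 = 0.2994; after-tax cost = 5.27% × (1 − 36.7%) = 3.3359%.
WACC = 0.4476 × 8.3000% + 0.2531 × 5.5071% + 0.2994 × 3.3359% = 6.1071%.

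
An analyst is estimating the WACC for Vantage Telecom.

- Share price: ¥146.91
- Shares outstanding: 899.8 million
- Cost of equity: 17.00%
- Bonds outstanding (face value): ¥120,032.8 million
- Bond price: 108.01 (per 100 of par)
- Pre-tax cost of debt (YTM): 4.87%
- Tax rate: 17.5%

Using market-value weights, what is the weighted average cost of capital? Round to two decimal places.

10.57%

Market value of equity E = 146.91 × 899.8m = 132189.618m. Market value of debt D = 120032.8m × 108.01/100 = 129647.42728m.
Total capital V = 132189.618 + 129647.42728 = 261837.04528.
Equity: weight = 132189.618/261837.04528 = 0.5049; cost = 17%.
Bonds outstanding: weight = 129647.42728/261837.04528 = 0.4951; after-tax cost = 4.87% × (1 − 17.5%) = 4.0177%.
WACC = 0.5049 × 17.0000% + 0.4951 × 4.0177% = 10.5719%.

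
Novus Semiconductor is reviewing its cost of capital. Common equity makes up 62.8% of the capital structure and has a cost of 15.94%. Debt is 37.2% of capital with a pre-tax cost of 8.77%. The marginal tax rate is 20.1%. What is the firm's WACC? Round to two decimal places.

12.62%

After-tax cost of debt = 8.77% × (1 − 20.1%) = 7.0072%.
WACC = 0.628 × 15.9400% + 0.372 × 7.0072% = 12.6170%.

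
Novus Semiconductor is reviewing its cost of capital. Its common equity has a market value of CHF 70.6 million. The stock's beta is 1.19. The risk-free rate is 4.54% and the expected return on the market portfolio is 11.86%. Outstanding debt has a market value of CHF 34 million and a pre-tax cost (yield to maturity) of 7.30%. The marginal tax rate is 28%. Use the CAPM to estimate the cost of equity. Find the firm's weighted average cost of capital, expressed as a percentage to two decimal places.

10.65%

Market risk premium = 11.86% − 4.54% = 7.32%.
Cost of equity via CAPM: Re = 4.54% + 1.19 × 7.32% = 13.2508%.
Total capital V = 70.6 + 34 = 104.6.
Equity: weight = 70.6/104.6 = 0.6750; cost = 13.2508%.
Debt: weight = 34/104.6 = 0.3250; after-tax cost = 7.3% × (1 − 28%) = 5.2560%.
WACC = 0.6750 × 13.2508% + 0.3250 × 5.2560% = 10.6521%.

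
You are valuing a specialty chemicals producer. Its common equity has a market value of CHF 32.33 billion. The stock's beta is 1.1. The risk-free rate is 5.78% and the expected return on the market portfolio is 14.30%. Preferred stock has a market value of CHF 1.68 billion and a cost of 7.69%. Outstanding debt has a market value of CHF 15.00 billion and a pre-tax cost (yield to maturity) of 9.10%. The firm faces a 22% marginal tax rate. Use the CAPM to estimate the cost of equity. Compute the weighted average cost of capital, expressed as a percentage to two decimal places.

12.43%

Market risk premium = 14.3% − 5.78% = 8.52%.
Cost of equity via CAPM: Re = 5.78% + 1.1 × 8.52% = 15.1520%.
Total capital V = 32.33 + 1.68 + 15 = 49.01.
Equity: weight = 32.33/49.01 = 0.6597; cost = 15.152%.
Preferred: weight = 1.68/49.01 = 0.0343; cost = 7.69%.
Debt: weight = 15/49.01 = 0.3061; after-tax cost = 9.1% × (1 − 22%) = 7.0980%.
WACC = 0.6597 × 15.1520% + 0.0343 × 7.6900% + 0.3061 × 7.0980% = 12.4312%.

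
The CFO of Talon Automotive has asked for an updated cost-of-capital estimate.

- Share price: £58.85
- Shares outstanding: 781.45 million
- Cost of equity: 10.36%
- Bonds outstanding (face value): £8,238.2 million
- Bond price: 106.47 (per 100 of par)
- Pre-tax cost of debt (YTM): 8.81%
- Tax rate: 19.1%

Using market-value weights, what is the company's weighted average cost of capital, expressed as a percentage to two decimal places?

9.84%

Market value of equity E = 58.85 × 781.45m = 45988.3325m. Market value of debt D = 8238.2m × 106.47/100 = 8771.21154m.
Total capital V = 45988.3325 + 8771.21154 = 54759.54404.
Equity: weight = 45988.3325/54759.54404 = 0.8398; cost = 10.36%.
Bonds outstanding: weight = 8771.21154/54759.54404 = 0.1602; after-tax cost = 8.81% × (1 − 19.1%) = 7.1273%.
WACC = 0.8398 × 10.3600% + 0.1602 × 7.1273% = 9.8422%.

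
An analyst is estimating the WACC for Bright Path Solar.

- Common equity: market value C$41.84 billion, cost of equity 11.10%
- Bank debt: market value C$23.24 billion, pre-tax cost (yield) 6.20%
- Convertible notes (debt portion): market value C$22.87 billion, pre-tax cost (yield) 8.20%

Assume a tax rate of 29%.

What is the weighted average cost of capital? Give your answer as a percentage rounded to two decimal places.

Total capital V = 41.84 + 23.24 + 22.87 = 87.95.
Equity: weight = 41.84/87.95 = 0.4757; cost = 11.1%.
Bank debt: weight = 23.24/87.95 = 0.2642; after-tax cost = 6.2% × (1 − 29%) = 4.4020%.
Convertible notes (debt portion): weight = 22.87/87.95 = 0.2600; after-tax cost = 8.2% × (1 − 29%) = 5.8220%.
WACC = 0.4757 × 11.1000% + 0.2642 × 4.4020% + 0.2600 × 5.8220% = 7.9577%.

7.96%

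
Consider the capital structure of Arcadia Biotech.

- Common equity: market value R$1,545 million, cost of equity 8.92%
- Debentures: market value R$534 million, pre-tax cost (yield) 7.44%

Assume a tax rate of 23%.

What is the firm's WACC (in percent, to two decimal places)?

Total capital V = 1545 + 534 = 2079.
Equity: weight = 1545/2079 = 0.7431; cost = 8.92%.
Debentures: weight = 534/2079 = 0.2569; after-tax cost = 7.44% × (1 − 23%) = 5.7288%.
WACC = 0.7431 × 8.9200% + 0.2569 × 5.7288% = 8.1003%.

8.10%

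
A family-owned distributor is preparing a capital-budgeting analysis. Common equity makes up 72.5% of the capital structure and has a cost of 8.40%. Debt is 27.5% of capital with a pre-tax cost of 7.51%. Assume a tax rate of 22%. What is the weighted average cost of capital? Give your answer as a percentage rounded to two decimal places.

After-tax cost of debt = 7.51% × (1 − 22%) = 5.8578%.
WACC = 0.725 × 8.4000% + 0.275 × 5.8578% = 7.7009%.

7.70%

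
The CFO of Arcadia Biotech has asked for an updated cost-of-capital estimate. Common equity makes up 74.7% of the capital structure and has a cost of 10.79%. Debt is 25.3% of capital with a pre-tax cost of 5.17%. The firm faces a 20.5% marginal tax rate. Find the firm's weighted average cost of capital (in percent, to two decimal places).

After-tax cost of debt = 5.17% × (1 − 20.5%) = 4.1101%.
WACC = 0.747 × 10.7900% + 0.253 × 4.1101% = 9.1000%.

9.10%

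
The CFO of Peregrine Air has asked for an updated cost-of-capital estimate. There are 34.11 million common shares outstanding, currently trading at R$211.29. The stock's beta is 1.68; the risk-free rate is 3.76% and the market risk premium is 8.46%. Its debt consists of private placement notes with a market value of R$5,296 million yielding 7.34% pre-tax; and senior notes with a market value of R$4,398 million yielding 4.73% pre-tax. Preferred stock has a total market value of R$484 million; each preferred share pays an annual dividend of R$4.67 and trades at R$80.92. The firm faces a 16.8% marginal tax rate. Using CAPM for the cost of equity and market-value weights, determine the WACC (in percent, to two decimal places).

Cost of equity via CAPM: Re = 3.76% + 1.68 × 8.46% = 17.9728%.
Cost of preferred: Rp = 4.67 / 80.92 = 5.7711%.
Market value of equity E = 211.29 × 34.11m = 7207.1019m.
Total capital V = 7207.1019 + 484 + 5296 + 4398 = 17385.1019.
Equity: weight = 7207.1019/17385.1019 = 0.4146; cost = 17.9728%.
Preferred: weight = 484/17385.1019 = 0.0278; cost = 5.7711%.
Private placement notes: weight = 5296/17385.1019 = 0.3046; after-tax cost = 7.34% × (1 − 16.8%) = 6.1069%.
Senior notes: weight = 4398/17385.1019 = 0.2530; after-tax cost = 4.73% × (1 − 16.8%) = 3.9354%.
WACC = 0.4146 × 17.9728% + 0.0278 × 5.7711% + 0.3046 × 6.1069% + 0.2530 × 3.9354% = 10.4673%.

10.47%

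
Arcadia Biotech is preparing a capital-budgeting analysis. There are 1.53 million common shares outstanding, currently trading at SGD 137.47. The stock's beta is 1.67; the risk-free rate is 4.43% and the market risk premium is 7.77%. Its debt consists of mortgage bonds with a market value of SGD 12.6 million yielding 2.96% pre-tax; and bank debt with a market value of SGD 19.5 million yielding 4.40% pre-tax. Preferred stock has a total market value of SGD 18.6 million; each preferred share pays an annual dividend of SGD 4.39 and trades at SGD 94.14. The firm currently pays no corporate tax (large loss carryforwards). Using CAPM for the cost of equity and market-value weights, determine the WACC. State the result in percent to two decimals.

Cost of equity via CAPM: Re = 4.43% + 1.67 × 7.77% = 17.4059%.
Cost of preferred: Rp = 4.39 / 94.14 = 4.6633%.
Market value of equity E = 137.47 × 1.53m = 210.3291m.
Total capital V = 210.3291 + 18.6 + 12.6 + 19.5 = 261.0291.
Equity: weight = 210.3291/261.0291 = 0.8058; cost = 17.4059%.
Preferred: weight = 18.6/261.0291 = 0.0713; cost = 4.6633%.
Mortgage bonds: weight = 12.6/261.0291 = 0.0483; after-tax cost = 2.96% × (1 − 0%) = 2.9600%.
Bank debt: weight = 19.5/261.0291 = 0.0747; after-tax cost = 4.4% × (1 − 0%) = 4.4000%.
WACC = 0.8058 × 17.4059% + 0.0713 × 4.6633% + 0.0483 × 2.9600% + 0.0747 × 4.4000% = 14.8290%.

14.83%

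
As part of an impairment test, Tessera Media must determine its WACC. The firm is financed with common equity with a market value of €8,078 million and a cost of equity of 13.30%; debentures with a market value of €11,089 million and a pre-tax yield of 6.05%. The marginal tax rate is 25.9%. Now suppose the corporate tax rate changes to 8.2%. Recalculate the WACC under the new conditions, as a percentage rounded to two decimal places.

8.82%

After the change:
Total capital V = 8078 + 11089 = 19167.
Equity: weight = 8078/19167 = 0.4215; cost = 13.3%.
Debentures: weight = 11089/19167 = 0.5785; after-tax cost = 6.05% × (1 − 8.2%) = 5.5539%.
WACC = 0.4215 × 13.3000% + 0.5785 × 5.5539% = 8.8185%.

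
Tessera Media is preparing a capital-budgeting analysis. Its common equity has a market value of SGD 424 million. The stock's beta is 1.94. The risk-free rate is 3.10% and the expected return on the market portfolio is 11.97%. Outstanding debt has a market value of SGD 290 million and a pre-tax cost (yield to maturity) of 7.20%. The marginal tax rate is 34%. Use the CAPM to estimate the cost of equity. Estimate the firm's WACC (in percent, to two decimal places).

13.99%

Market risk premium = 11.97% − 3.1% = 8.87%.
Cost of equity via CAPM: Re = 3.1% + 1.94 × 8.87% = 20.3078%.
Total capital V = 424 + 290 = 714.
Equity: weight = 424/714 = 0.5938; cost = 20.3078%.
Debt: weight = 290/714 = 0.4062; after-tax cost = 7.2% × (1 − 34%) = 4.7520%.
WACC = 0.5938 × 20.3078% + 0.4062 × 4.7520% = 13.9896%.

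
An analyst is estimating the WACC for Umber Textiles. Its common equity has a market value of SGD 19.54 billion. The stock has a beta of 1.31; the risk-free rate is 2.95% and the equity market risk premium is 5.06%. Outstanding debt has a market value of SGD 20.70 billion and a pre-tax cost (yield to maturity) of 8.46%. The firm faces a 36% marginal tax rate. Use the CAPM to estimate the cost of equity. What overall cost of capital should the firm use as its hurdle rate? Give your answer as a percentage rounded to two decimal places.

7.44%

Cost of equity via CAPM: Re = 2.95% + 1.31 × 5.06% = 9.5786%.
Total capital V = 19.54 + 20.7 = 40.24.
Equity: weight = 19.54/40.24 = 0.4856; cost = 9.5786%.
Debt: weight = 20.7/40.24 = 0.5144; after-tax cost = 8.46% × (1 − 36%) = 5.4144%.
WACC = 0.4856 × 9.5786% + 0.5144 × 5.4144% = 7.4365%.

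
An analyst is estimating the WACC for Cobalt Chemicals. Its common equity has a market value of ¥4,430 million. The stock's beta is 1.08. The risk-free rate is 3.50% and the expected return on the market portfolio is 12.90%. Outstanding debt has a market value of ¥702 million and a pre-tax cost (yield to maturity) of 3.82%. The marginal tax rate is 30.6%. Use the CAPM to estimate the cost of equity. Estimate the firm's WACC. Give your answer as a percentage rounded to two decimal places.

12.15%

Market risk premium = 12.9% − 3.5% = 9.4%.
Cost of equity via CAPM: Re = 3.5% + 1.08 × 9.4% = 13.6520%.
Total capital V = 4430 + 702 = 5132.
Equity: weight = 4430/5132 = 0.8632; cost = 13.652%.
Debt: weight = 702/5132 = 0.1368; after-tax cost = 3.82% × (1 − 30.6%) = 2.6511%.
WACC = 0.8632 × 13.6520% + 0.1368 × 2.6511% = 12.1472%.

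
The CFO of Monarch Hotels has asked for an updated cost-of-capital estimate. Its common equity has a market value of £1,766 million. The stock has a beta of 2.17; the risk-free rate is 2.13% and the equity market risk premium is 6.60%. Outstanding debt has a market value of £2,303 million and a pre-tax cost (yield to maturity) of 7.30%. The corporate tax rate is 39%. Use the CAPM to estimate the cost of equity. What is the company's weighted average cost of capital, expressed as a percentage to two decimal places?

Cost of equity via CAPM: Re = 2.13% + 2.17 × 6.6% = 16.4520%.
Total capital V = 1766 + 2303 = 4069.
Equity: weight = 1766/4069 = 0.4340; cost = 16.452%.
Debt: weight = 2303/4069 = 0.5660; after-tax cost = 7.3% × (1 − 39%) = 4.4530%.
WACC = 0.4340 × 16.4520% + 0.5660 × 4.4530% = 9.6607%.

9.66%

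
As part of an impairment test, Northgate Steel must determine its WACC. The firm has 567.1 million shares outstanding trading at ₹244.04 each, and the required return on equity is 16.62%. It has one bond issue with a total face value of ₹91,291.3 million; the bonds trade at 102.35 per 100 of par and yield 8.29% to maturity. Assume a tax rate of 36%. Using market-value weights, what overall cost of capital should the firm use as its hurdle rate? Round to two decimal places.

12.06%

Market value of equity E = 244.04 × 567.1m = 138395.084m. Market value of debt D = 91291.3m × 102.35/100 = 93436.64555m.
Total capital V = 138395.084 + 93436.64555 = 231831.72955.
Equity: weight = 138395.084/231831.72955 = 0.5970; cost = 16.62%.
Bonds outstanding: weight = 93436.64555/231831.72955 = 0.4030; after-tax cost = 8.29% × (1 − 36%) = 5.3056%.
WACC = 0.5970 × 16.6200% + 0.4030 × 5.3056% = 12.0599%.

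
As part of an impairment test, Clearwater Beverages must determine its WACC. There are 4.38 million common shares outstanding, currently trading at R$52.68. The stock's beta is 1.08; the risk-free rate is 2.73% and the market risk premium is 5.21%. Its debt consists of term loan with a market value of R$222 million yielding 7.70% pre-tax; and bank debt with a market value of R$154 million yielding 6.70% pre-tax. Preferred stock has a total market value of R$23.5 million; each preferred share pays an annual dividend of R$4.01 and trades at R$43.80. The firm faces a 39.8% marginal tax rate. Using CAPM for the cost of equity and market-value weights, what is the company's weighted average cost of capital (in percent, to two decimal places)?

Cost of equity via CAPM: Re = 2.73% + 1.08 × 5.21% = 8.3568%.
Cost of preferred: Rp = 4.01 / 43.8 = 9.1553%.
Market value of equity E = 52.68 × 4.38m = 230.7384m.
Total capital V = 230.7384 + 23.5 + 222 + 154 = 630.2384.
Equity: weight = 230.7384/630.2384 = 0.3661; cost = 8.3568%.
Preferred: weight = 23.5/630.2384 = 0.0373; cost = 9.1553%.
Term loan: weight = 222/630.2384 = 0.3522; after-tax cost = 7.7% × (1 − 39.8%) = 4.6354%.
Bank debt: weight = 154/630.2384 = 0.2444; after-tax cost = 6.7% × (1 − 39.8%) = 4.0334%.
WACC = 0.3661 × 8.3568% + 0.0373 × 9.1553% + 0.3522 × 4.6354% + 0.2444 × 4.0334% = 6.0193%.

6.02%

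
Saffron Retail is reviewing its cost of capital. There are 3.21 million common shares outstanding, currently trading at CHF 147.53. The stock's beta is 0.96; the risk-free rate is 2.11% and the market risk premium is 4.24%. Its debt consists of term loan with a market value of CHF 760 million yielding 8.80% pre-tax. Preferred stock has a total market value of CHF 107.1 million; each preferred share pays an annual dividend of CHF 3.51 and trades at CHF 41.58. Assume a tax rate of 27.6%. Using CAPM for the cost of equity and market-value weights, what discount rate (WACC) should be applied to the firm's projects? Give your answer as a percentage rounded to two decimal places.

6.47%

Cost of equity via CAPM: Re = 2.11% + 0.96 × 4.24% = 6.1804%.
Cost of preferred: Rp = 3.51 / 41.58 = 8.4416%.
Market value of equity E = 147.53 × 3.21m = 473.5713m.
Total capital V = 473.5713 + 107.1 + 760 = 1340.6713.
Equity: weight = 473.5713/1340.6713 = 0.3532; cost = 6.1804%.
Preferred: weight = 107.1/1340.6713 = 0.0799; cost = 8.4416%.
Term loan: weight = 760/1340.6713 = 0.5669; after-tax cost = 8.8% × (1 − 27.6%) = 6.3712%.
WACC = 0.3532 × 6.1804% + 0.0799 × 8.4416% + 0.5669 × 6.3712% = 6.4692%.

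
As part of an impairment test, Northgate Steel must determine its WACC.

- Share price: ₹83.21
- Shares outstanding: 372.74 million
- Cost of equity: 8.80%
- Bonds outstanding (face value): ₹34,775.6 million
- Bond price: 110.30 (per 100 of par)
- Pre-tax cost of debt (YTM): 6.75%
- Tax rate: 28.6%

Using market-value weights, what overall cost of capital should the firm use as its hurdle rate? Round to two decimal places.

Market value of equity E = 83.21 × 372.74m = 31015.6954m. Market value of debt D = 34775.6m × 110.3/100 = 38357.4868m.
Total capital V = 31015.6954 + 38357.4868 = 69373.1822.
Equity: weight = 31015.6954/69373.1822 = 0.4471; cost = 8.8%.
Bonds outstanding: weight = 38357.4868/69373.1822 = 0.5529; after-tax cost = 6.75% × (1 − 28.6%) = 4.8195%.
WACC = 0.4471 × 8.8000% + 0.5529 × 4.8195% = 6.5991%.

6.60%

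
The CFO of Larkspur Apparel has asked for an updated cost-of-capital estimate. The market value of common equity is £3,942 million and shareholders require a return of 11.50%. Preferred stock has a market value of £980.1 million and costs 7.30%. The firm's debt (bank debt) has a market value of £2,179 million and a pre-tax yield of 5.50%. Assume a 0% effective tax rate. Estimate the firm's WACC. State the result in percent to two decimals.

Total capital V = 3942 + 980.1 + 2179 = 7101.1.
Equity: weight = 3942/7101.1 = 0.5551; cost = 11.5%.
Preferred: weight = 980.1/7101.1 = 0.1380; cost = 7.3%.
Bank debt: weight = 2179/7101.1 = 0.3069; after-tax cost = 5.5% × (1 − 0%) = 5.5000%.
WACC = 0.5551 × 11.5000% + 0.1380 × 7.3000% + 0.3069 × 5.5000% = 9.0792%.

9.08%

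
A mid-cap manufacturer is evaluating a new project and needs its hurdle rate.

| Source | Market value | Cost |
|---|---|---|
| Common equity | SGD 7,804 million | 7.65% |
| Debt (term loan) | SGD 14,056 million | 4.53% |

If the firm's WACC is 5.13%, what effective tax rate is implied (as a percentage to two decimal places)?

17.64%

Total capital V = 7804 + 14056 = 21860.
Equity weight = 7804/21860 = 0.3570.
Term loan weight = 14056/21860 = 0.6430.
Equity contribution = 0.3570 × 7.65% = 2.7310%.
Debt contribution must be 5.13% − 2.7310% = 2.3990%.
0.6430 × 4.53% × (1 − T) = 2.3990%  ⇒  (1 − T) = 0.8236.
T = 17.6407%.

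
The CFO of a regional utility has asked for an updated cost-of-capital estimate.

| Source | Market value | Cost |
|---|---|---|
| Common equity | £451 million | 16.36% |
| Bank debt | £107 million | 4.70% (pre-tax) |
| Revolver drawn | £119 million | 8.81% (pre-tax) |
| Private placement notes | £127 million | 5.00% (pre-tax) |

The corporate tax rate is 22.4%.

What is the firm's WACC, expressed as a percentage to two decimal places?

11.29%

Total capital V = 451 + 107 + 119 + 127 = 804.
Equity: weight = 451/804 = 0.5609; cost = 16.36%.
Bank debt: weight = 107/804 = 0.1331; after-tax cost = 4.7% × (1 − 22.4%) = 3.6472%.
Revolver drawn: weight = 119/804 = 0.1480; after-tax cost = 8.81% × (1 − 22.4%) = 6.8366%.
Private placement notes: weight = 127/804 = 0.1580; after-tax cost = 5% × (1 − 22.4%) = 3.8800%.
WACC = 0.5609 × 16.3600% + 0.1331 × 3.6472% + 0.1480 × 6.8366% + 0.1580 × 3.8800% = 11.2872%.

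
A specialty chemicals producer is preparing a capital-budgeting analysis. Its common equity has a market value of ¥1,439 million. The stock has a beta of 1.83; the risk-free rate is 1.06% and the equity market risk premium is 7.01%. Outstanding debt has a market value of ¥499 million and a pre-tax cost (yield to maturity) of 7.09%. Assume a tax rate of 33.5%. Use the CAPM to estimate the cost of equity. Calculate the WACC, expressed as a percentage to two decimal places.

Cost of equity via CAPM: Re = 1.06% + 1.83 × 7.01% = 13.8883%.
Total capital V = 1439 + 499 = 1938.
Equity: weight = 1439/1938 = 0.7425; cost = 13.8883%.
Debt: weight = 499/1938 = 0.2575; after-tax cost = 7.09% × (1 − 33.5%) = 4.7149%.
WACC = 0.7425 × 13.8883% + 0.2575 × 4.7149% = 11.5263%.

11.53%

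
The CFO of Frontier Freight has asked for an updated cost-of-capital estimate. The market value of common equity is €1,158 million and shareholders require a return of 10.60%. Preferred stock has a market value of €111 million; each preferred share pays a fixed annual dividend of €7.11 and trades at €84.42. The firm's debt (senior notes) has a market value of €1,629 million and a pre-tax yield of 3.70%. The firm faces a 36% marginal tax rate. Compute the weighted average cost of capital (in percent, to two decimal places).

Cost of preferred: Rp = 7.11 / 84.42 = 8.4222%.
Total capital V = 1158 + 111 + 1629 = 2898.
Equity: weight = 1158/2898 = 0.3996; cost = 10.6%.
Preferred: weight = 111/2898 = 0.0383; cost = 8.4222%.
Senior notes: weight = 1629/2898 = 0.5621; after-tax cost = 3.7% × (1 − 36%) = 2.3680%.
WACC = 0.3996 × 10.6000% + 0.0383 × 8.4222% + 0.5621 × 2.3680% = 5.8893%.

5.89%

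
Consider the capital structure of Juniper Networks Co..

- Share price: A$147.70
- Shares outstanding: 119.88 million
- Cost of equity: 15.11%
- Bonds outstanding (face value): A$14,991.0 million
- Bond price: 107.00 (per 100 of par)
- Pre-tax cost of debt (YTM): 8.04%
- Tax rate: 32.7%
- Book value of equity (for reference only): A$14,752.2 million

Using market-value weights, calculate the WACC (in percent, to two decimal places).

10.50%

Market value of equity E = 147.7 × 119.88m = 17706.276m. Market value of debt D = 14991m × 107.0/100 = 16040.37m.
Total capital V = 17706.276 + 16040.37 = 33746.646.
Equity: weight = 17706.276/33746.646 = 0.5247; cost = 15.11%.
Bonds outstanding: weight = 16040.37/33746.646 = 0.4753; after-tax cost = 8.04% × (1 − 32.7%) = 5.4109%.
WACC = 0.5247 × 15.1100% + 0.4753 × 5.4109% = 10.4999%.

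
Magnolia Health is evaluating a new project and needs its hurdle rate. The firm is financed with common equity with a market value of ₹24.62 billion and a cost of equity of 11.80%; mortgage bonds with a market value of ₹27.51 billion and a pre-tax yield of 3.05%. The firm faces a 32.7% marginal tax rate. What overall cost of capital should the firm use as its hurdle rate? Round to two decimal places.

6.66%

Total capital V = 24.62 + 27.51 = 52.13.
Equity: weight = 24.62/52.13 = 0.4723; cost = 11.8%.
Mortgage bonds: weight = 27.51/52.13 = 0.5277; after-tax cost = 3.05% × (1 − 32.7%) = 2.0526%.
WACC = 0.4723 × 11.8000% + 0.5277 × 2.0526% = 6.6561%.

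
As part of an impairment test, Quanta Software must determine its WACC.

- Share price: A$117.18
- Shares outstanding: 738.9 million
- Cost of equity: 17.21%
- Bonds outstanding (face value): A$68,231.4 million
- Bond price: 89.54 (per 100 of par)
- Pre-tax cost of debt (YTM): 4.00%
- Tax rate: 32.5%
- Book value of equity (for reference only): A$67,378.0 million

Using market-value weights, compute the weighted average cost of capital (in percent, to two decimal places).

Market value of equity E = 117.18 × 738.9m = 86584.302m. Market value of debt D = 68231.4m × 89.54/100 = 61094.39556m.
Total capital V = 86584.302 + 61094.39556 = 147678.69756.
Equity: weight = 86584.302/147678.69756 = 0.5863; cost = 17.21%.
Bonds outstanding: weight = 61094.39556/147678.69756 = 0.4137; after-tax cost = 4% × (1 − 32.5%) = 2.7000%.
WACC = 0.5863 × 17.2100% + 0.4137 × 2.7000% = 11.2072%.

11.21%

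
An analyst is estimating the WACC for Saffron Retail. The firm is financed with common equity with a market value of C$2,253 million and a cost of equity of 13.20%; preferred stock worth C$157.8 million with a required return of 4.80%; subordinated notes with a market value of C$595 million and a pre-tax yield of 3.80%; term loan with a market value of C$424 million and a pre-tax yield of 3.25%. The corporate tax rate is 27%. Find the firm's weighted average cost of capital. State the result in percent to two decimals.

9.67%

Total capital V = 2253 + 157.8 + 595 + 424 = 3429.8.
Equity: weight = 2253/3429.8 = 0.6569; cost = 13.2%.
Preferred: weight = 157.8/3429.8 = 0.0460; cost = 4.8%.
Subordinated notes: weight = 595/3429.8 = 0.1735; after-tax cost = 3.8% × (1 − 27%) = 2.7740%.
Term loan: weight = 424/3429.8 = 0.1236; after-tax cost = 3.25% × (1 − 27%) = 2.3725%.
WACC = 0.6569 × 13.2000% + 0.0460 × 4.8000% + 0.1735 × 2.7740% + 0.1236 × 2.3725% = 9.6663%.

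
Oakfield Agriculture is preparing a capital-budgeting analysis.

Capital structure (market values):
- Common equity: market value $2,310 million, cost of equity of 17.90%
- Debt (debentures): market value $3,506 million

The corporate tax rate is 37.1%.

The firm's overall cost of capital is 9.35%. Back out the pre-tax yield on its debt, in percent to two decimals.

5.91%

Total capital V = 2310 + 3506 = 5816.
Equity weight = 2310/5816 = 0.3972.
Debentures weight = 3506/5816 = 0.6028.
Equity contribution = 0.3972 × 17.9% = 7.1095%.
Remaining for debt = 9.35% − 7.1095% = 2.2405%.
Rd × (1 − 37.1%) × 0.6028 = 2.2405%  ⇒  Rd = 5.9088%.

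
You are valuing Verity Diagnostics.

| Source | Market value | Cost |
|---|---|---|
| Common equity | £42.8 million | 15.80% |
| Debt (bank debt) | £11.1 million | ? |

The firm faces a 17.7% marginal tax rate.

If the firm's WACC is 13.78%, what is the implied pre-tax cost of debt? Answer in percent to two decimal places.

Total capital V = 42.8 + 11.1 = 53.9.
Equity weight = 42.8/53.9 = 0.7941.
Bank debt weight = 11.1/53.9 = 0.2059.
Equity contribution = 0.7941 × 15.8% = 12.5462%.
Remaining for debt = 13.78% − 12.5462% = 1.2338%.
Rd × (1 − 17.7%) × 0.2059 = 1.2338%  ⇒  Rd = 7.2797%.

7.28%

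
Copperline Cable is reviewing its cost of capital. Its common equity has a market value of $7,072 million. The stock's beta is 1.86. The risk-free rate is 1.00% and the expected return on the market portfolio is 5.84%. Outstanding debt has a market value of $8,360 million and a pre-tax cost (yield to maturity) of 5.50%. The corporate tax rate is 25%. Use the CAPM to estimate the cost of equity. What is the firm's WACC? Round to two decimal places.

6.82%

Market risk premium = 5.84% − 1.0% = 4.84%.
Cost of equity via CAPM: Re = 1.0% + 1.86 × 4.84% = 10.0024%.
Total capital V = 7072 + 8360 = 15432.
Equity: weight = 7072/15432 = 0.4583; cost = 10.0024%.
Debt: weight = 8360/15432 = 0.5417; after-tax cost = 5.5% × (1 − 25%) = 4.1250%.
WACC = 0.4583 × 10.0024% + 0.5417 × 4.1250% = 6.8184%.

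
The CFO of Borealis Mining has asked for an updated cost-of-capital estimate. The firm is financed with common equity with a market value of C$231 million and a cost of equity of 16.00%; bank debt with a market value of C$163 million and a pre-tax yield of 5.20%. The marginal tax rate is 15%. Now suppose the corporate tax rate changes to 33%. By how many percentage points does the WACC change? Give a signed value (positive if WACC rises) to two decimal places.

-0.39 pp

Current WACC:
Total capital V = 231 + 163 = 394.
Equity: weight = 231/394 = 0.5863; cost = 16%.
Bank debt: weight = 163/394 = 0.4137; after-tax cost = 5.2% × (1 − 15%) = 4.4200%.
WACC = 0.5863 × 16.0000% + 0.4137 × 4.4200% = 11.2093%.
After the change:
Total capital V = 231 + 163 = 394.
Equity: weight = 231/394 = 0.5863; cost = 16%.
Bank debt: weight = 163/394 = 0.4137; after-tax cost = 5.2% × (1 − 33%) = 3.4840%.
WACC = 0.5863 × 16.0000% + 0.4137 × 3.4840% = 10.8221%.
Change in WACC = 10.8221% − 11.2093% = -0.3872 pp.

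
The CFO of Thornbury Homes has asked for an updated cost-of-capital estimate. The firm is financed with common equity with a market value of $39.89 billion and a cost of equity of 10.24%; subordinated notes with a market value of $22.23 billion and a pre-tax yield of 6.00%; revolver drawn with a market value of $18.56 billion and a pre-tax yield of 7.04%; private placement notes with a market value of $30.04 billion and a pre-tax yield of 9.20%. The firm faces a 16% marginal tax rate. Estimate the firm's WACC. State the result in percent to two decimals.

Total capital V = 39.89 + 22.23 + 18.56 + 30.04 = 110.72.
Equity: weight = 39.89/110.72 = 0.3603; cost = 10.24%.
Subordinated notes: weight = 22.23/110.72 = 0.2008; after-tax cost = 6% × (1 − 16%) = 5.0400%.
Revolver drawn: weight = 18.56/110.72 = 0.1676; after-tax cost = 7.04% × (1 − 16%) = 5.9136%.
Private placement notes: weight = 30.04/110.72 = 0.2713; after-tax cost = 9.2% × (1 − 16%) = 7.7280%.
WACC = 0.3603 × 10.2400% + 0.2008 × 5.0400% + 0.1676 × 5.9136% + 0.2713 × 7.7280% = 7.7892%.

7.79%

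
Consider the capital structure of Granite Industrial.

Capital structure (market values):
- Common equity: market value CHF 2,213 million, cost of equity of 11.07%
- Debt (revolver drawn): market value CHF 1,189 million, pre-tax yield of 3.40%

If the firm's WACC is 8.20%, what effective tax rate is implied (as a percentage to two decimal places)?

15.93%

Total capital V = 2213 + 1189 = 3402.
Equity weight = 2213/3402 = 0.6505.
Revolver drawn weight = 1189/3402 = 0.3495.
Equity contribution = 0.6505 × 11.07% = 7.2010%.
Debt contribution must be 8.2% − 7.2010% = 0.9990%.
0.3495 × 3.4% × (1 − T) = 0.9990%  ⇒  (1 − T) = 0.8407.
T = 15.9331%.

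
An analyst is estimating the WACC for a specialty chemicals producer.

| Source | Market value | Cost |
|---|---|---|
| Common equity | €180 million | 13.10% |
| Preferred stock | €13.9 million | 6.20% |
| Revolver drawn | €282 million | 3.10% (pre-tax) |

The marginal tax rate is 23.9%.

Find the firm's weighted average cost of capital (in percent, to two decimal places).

6.53%

Total capital V = 180 + 13.9 + 282 = 475.9.
Equity: weight = 180/475.9 = 0.3782; cost = 13.1%.
Preferred: weight = 13.9/475.9 = 0.0292; cost = 6.2%.
Revolver drawn: weight = 282/475.9 = 0.5926; after-tax cost = 3.1% × (1 − 23.9%) = 2.3591%.
WACC = 0.3782 × 13.1000% + 0.0292 × 6.2000% + 0.5926 × 2.3591% = 6.5338%.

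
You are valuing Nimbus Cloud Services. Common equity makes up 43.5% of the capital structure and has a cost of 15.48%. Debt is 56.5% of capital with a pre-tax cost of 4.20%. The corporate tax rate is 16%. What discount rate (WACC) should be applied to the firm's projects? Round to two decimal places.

8.73%

After-tax cost of debt = 4.2% × (1 − 16%) = 3.5280%.
WACC = 0.435 × 15.4800% + 0.565 × 3.5280% = 8.7271%.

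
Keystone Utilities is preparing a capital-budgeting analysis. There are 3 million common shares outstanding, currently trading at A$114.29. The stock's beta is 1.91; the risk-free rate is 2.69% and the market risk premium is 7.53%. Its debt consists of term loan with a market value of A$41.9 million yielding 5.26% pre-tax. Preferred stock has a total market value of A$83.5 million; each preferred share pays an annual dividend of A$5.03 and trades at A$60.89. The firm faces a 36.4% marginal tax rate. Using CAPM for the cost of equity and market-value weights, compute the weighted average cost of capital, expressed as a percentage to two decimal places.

14.27%

Cost of equity via CAPM: Re = 2.69% + 1.91 × 7.53% = 17.0723%.
Cost of preferred: Rp = 5.03 / 60.89 = 8.2608%.
Market value of equity E = 114.29 × 3m = 342.87m.
Total capital V = 342.87 + 83.5 + 41.9 = 468.27.
Equity: weight = 342.87/468.27 = 0.7322; cost = 17.0723%.
Preferred: weight = 83.5/468.27 = 0.1783; cost = 8.2608%.
Term loan: weight = 41.9/468.27 = 0.0895; after-tax cost = 5.26% × (1 − 36.4%) = 3.3454%.
WACC = 0.7322 × 17.0723% + 0.1783 × 8.2608% + 0.0895 × 3.3454% = 14.2728%.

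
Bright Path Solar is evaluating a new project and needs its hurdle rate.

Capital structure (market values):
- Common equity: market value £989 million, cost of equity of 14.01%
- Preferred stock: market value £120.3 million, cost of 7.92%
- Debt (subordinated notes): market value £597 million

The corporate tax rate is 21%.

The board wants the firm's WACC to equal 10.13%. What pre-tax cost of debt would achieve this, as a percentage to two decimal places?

5.25%

Total capital V = 989 + 120.3 + 597 = 1706.3.
Equity weight = 989/1706.3 = 0.5796.
Preferred weight = 120.3/1706.3 = 0.0705.
Subordinated notes weight = 597/1706.3 = 0.3499.
Equity contribution = 0.5796 × 14.01% = 8.1204%.
Preferred contribution = 0.0705 × 7.92% = 0.5584%.
Remaining for debt = 10.13% − 8.6788% = 1.4512%.
Rd × (1 − 21%) × 0.3499 = 1.4512%  ⇒  Rd = 5.2502%.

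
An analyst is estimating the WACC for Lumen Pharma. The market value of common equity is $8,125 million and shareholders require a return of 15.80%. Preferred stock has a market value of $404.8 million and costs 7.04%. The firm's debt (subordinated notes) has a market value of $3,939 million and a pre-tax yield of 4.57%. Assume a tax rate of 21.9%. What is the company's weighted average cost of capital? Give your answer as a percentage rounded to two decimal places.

Total capital V = 8125 + 404.8 + 3939 = 12468.8.
Equity: weight = 8125/12468.8 = 0.6516; cost = 15.8%.
Preferred: weight = 404.8/12468.8 = 0.0325; cost = 7.04%.
Subordinated notes: weight = 3939/12468.8 = 0.3159; after-tax cost = 4.57% × (1 − 21.9%) = 3.5692%.
WACC = 0.6516 × 15.8000% + 0.0325 × 7.0400% + 0.3159 × 3.5692% = 11.6518%.

11.65%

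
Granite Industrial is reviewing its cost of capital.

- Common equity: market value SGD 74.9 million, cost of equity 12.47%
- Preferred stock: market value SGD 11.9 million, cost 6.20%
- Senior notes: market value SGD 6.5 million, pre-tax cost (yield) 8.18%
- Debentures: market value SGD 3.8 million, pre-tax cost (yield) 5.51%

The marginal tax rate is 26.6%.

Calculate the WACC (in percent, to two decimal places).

10.94%

Total capital V = 74.9 + 11.9 + 6.5 + 3.8 = 97.1.
Equity: weight = 74.9/97.1 = 0.7714; cost = 12.47%.
Preferred: weight = 11.9/97.1 = 0.1226; cost = 6.2%.
Senior notes: weight = 6.5/97.1 = 0.0669; after-tax cost = 8.18% × (1 − 26.6%) = 6.0041%.
Debentures: weight = 3.8/97.1 = 0.0391; after-tax cost = 5.51% × (1 − 26.6%) = 4.0443%.
WACC = 0.7714 × 12.4700% + 0.1226 × 6.2000% + 0.0669 × 6.0041% + 0.0391 × 4.0443% = 10.9390%.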